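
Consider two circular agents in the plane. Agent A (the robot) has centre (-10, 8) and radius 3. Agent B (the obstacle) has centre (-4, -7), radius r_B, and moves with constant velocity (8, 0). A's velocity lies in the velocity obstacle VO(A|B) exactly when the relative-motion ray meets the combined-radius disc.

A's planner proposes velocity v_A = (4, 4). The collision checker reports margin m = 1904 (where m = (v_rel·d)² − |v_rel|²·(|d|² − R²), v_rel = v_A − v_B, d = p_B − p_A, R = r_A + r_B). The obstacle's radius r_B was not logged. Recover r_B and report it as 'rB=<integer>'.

m = 1904
d = (6, -15);  v_rel = (-4, 4),  |v_rel|² = 32
v_rel×d = (-4)·(-15) − (4)·(6) = 36
since m = R²·32 − 36²:  R² = (1296 + 1904) / 32 = 100
R = √100 = 10  ⇒  r_B = 10 − 3 = 7

rB=7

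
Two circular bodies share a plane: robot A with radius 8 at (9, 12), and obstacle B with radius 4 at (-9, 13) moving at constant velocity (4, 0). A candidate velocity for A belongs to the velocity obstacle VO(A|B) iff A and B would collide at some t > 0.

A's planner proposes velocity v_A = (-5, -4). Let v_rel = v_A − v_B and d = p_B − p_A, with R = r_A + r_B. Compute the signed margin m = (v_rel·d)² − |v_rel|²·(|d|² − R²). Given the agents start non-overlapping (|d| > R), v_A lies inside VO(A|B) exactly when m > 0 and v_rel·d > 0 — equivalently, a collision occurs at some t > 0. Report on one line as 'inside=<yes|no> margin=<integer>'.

d = (-18, 1),  |d|² = 325;  R = 8+4 = 12,  c = 325−12² = 181
v_rel = (-9, -4),  |v_rel|² = 97;  v_rel·d = (-9)·(-18) + (-4)·(1) = 158
97·t² − 316·t + 181 = 0  ⇒  m = 158² − 97·181 = 7407
m = 7407 > 0,  v_rel·d = 158 > 0  ⇒  inside

inside=yes margin=7407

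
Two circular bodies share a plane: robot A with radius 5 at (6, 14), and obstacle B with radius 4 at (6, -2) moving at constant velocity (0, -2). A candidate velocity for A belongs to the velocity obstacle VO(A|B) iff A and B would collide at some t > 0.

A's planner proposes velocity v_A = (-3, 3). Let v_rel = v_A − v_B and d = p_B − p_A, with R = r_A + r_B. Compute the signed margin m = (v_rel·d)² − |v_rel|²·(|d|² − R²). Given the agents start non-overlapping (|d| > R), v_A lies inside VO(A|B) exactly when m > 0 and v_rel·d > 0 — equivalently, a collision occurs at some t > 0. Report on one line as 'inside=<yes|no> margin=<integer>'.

d = (0, -16),  |d|² = 256;  R = 5+4 = 9,  c = 256−9² = 175
v_rel = (-3, 5),  |v_rel|² = 34;  v_rel·d = (-3)·(0) + (5)·(-16) = -80
34·t² + 160·t + 175 = 0  ⇒  m = (-80)² − 34·175 = 450
m = 450 > 0,  v_rel·d = -80 < 0  ⇒  outside

inside=no margin=450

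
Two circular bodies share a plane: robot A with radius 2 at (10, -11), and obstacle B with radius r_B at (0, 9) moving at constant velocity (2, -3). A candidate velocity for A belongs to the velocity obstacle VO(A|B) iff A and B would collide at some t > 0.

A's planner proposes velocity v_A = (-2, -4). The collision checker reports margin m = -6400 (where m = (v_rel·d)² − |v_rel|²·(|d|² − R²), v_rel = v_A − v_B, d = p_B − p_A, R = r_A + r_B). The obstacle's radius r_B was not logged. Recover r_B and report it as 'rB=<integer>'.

m = -6400
d = (-10, 20);  v_rel = (-4, -1),  |v_rel|² = 17
v_rel×d = (-4)·(20) − (-1)·(-10) = -90
since m = R²·17 − (-90)²:  R² = (8100 + -6400) / 17 = 100
R = √100 = 10  ⇒  r_B = 10 − 2 = 8

rB=8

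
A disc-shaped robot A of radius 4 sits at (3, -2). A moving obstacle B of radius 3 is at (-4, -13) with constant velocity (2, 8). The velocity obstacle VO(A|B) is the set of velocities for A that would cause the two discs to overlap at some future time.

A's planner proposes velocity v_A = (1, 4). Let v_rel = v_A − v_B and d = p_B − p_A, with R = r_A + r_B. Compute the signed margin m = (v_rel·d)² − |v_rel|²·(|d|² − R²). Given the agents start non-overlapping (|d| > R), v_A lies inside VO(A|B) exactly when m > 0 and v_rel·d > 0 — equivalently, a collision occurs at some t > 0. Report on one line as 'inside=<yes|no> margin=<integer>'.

d = (-7, -11),  |d|² = 170;  R = 4+3 = 7,  c = 170−7² = 121
v_rel = (-1, -4),  |v_rel|² = 17;  v_rel·d = (-1)·(-7) + (-4)·(-11) = 51
17·t² − 102·t + 121 = 0  ⇒  m = 51² − 17·121 = 544
m = 544 > 0,  v_rel·d = 51 > 0  ⇒  inside

inside=yes margin=544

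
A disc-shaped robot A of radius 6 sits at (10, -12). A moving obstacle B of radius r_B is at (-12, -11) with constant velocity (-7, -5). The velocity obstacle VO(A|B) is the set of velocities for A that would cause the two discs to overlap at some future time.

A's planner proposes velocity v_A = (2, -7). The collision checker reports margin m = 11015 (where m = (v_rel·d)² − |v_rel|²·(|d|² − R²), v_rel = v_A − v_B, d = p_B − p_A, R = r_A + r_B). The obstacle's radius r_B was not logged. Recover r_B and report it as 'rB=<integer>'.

m = 11015
d = (-22, 1);  v_rel = (9, -2),  |v_rel|² = 85
v_rel×d = (9)·(1) − (-2)·(-22) = -35
since m = R²·85 − (-35)²:  R² = (1225 + 11015) / 85 = 144
R = √144 = 12  ⇒  r_B = 12 − 6 = 6

rB=6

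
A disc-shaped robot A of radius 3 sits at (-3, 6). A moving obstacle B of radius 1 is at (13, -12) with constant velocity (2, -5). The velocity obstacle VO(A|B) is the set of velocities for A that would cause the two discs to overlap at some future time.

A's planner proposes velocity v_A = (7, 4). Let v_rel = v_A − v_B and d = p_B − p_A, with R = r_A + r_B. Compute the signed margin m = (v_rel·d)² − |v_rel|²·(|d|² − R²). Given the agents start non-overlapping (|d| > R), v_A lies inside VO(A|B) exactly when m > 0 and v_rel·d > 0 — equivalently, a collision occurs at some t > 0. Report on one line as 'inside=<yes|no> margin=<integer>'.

d = (16, -18),  |d|² = 580;  R = 3+1 = 4,  c = 580−4² = 564
v_rel = (5, 9),  |v_rel|² = 106;  v_rel·d = (5)·(16) + (9)·(-18) = -82
106·t² + 164·t + 564 = 0  ⇒  m = (-82)² − 106·564 = -53060
m = -53060 < 0,  v_rel·d = -82 < 0  ⇒  outside

inside=no margin=-53060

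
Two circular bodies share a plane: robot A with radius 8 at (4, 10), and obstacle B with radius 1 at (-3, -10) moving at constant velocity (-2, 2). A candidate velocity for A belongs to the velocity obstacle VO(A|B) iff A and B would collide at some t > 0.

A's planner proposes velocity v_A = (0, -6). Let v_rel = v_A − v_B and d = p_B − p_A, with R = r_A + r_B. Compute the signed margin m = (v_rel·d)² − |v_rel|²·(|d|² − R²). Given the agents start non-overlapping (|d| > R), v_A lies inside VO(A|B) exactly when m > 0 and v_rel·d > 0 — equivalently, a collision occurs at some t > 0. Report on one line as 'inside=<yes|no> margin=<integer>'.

d = (-7, -20),  |d|² = 449;  R = 8+1 = 9,  c = 449−9² = 368
v_rel = (2, -8),  |v_rel|² = 68;  v_rel·d = (2)·(-7) + (-8)·(-20) = 146
68·t² − 292·t + 368 = 0  ⇒  m = 146² − 68·368 = -3708
m = -3708 < 0,  v_rel·d = 146 > 0  ⇒  outside

inside=no margin=-3708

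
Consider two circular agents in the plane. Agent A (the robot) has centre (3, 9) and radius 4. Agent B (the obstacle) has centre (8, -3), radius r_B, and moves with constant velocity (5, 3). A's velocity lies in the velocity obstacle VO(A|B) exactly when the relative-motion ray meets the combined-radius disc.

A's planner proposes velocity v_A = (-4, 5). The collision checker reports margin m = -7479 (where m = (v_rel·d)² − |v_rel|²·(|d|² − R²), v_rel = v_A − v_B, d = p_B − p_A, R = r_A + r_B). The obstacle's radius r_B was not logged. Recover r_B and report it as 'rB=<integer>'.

m = -7479
d = (5, -12);  v_rel = (-9, 2),  |v_rel|² = 85
v_rel×d = (-9)·(-12) − (2)·(5) = 98
since m = R²·85 − 98²:  R² = (9604 + -7479) / 85 = 25
R = √25 = 5  ⇒  r_B = 5 − 4 = 1

rB=1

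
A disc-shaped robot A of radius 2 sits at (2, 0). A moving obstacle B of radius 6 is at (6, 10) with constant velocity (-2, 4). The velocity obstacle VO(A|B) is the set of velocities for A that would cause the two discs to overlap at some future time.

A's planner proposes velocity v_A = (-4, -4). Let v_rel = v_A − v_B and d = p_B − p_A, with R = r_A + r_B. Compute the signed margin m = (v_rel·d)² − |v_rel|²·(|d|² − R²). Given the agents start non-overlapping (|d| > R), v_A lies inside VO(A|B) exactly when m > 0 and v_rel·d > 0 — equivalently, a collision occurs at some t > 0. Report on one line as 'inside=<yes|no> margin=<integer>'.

d = (4, 10),  |d|² = 116;  R = 2+6 = 8,  c = 116−8² = 52
v_rel = (-2, -8),  |v_rel|² = 68;  v_rel·d = (-2)·(4) + (-8)·(10) = -88
68·t² + 176·t + 52 = 0  ⇒  m = (-88)² − 68·52 = 4208
m = 4208 > 0,  v_rel·d = -88 < 0  ⇒  outside

inside=no margin=4208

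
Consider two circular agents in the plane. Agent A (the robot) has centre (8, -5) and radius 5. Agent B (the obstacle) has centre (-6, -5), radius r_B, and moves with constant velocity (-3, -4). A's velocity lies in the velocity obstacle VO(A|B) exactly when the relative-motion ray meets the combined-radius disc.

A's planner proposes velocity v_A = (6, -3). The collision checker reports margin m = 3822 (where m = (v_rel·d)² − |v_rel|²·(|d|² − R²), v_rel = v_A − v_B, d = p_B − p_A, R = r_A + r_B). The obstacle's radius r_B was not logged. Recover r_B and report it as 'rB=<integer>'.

m = 3822
d = (-14, 0);  v_rel = (9, 1),  |v_rel|² = 82
v_rel×d = (9)·(0) − (1)·(-14) = 14
since m = R²·82 − 14²:  R² = (196 + 3822) / 82 = 49
R = √49 = 7  ⇒  r_B = 7 − 5 = 2

rB=2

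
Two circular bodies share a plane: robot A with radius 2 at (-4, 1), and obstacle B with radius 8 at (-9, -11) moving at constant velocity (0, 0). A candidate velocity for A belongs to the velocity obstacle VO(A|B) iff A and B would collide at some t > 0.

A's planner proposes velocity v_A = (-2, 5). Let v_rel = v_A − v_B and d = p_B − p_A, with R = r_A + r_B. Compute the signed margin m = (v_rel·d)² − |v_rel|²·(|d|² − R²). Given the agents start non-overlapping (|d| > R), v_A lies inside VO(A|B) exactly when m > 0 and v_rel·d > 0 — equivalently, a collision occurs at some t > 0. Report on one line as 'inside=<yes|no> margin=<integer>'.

d = (-5, -12),  |d|² = 169;  R = 2+8 = 10,  c = 169−10² = 69
v_rel = (-2, 5),  |v_rel|² = 29;  v_rel·d = (-2)·(-5) + (5)·(-12) = -50
29·t² + 100·t + 69 = 0  ⇒  m = (-50)² − 29·69 = 499
m = 499 > 0,  v_rel·d = -50 < 0  ⇒  outside

inside=no margin=499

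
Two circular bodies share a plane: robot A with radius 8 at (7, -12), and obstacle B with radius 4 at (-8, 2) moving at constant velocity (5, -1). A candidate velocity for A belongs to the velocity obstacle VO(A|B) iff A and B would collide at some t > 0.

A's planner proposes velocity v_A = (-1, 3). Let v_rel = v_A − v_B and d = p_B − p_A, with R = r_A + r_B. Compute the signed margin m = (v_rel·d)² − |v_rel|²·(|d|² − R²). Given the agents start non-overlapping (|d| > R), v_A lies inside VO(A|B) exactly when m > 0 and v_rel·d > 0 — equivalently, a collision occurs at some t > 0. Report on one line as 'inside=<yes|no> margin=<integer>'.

d = (-15, 14),  |d|² = 421;  R = 8+4 = 12,  c = 421−12² = 277
v_rel = (-6, 4),  |v_rel|² = 52;  v_rel·d = (-6)·(-15) + (4)·(14) = 146
52·t² − 292·t + 277 = 0  ⇒  m = 146² − 52·277 = 6912
m = 6912 > 0,  v_rel·d = 146 > 0  ⇒  inside

inside=yes margin=6912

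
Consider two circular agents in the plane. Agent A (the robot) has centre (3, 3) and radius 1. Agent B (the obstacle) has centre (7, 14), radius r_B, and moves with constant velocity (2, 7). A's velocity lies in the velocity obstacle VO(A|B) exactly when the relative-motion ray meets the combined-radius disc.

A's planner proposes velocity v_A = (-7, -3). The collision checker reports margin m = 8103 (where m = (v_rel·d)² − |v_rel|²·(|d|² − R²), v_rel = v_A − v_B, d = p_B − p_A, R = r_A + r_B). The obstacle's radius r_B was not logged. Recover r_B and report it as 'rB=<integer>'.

m = 8103
d = (4, 11);  v_rel = (-9, -10),  |v_rel|² = 181
v_rel×d = (-9)·(11) − (-10)·(4) = -59
since m = R²·181 − (-59)²:  R² = (3481 + 8103) / 181 = 64
R = √64 = 8  ⇒  r_B = 8 − 1 = 7

rB=7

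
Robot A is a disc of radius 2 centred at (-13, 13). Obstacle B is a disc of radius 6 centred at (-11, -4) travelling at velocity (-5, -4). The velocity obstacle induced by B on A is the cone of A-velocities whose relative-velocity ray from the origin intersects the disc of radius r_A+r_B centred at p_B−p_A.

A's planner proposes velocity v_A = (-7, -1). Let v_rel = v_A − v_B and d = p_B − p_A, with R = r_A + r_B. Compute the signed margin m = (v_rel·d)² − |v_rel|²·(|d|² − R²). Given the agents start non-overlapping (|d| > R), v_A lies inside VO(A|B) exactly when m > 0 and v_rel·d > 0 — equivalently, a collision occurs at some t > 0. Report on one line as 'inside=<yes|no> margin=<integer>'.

d = (2, -17),  |d|² = 293;  R = 2+6 = 8,  c = 293−8² = 229
v_rel = (-2, 3),  |v_rel|² = 13;  v_rel·d = (-2)·(2) + (3)·(-17) = -55
13·t² + 110·t + 229 = 0  ⇒  m = (-55)² − 13·229 = 48
m = 48 > 0,  v_rel·d = -55 < 0  ⇒  outside

inside=no margin=48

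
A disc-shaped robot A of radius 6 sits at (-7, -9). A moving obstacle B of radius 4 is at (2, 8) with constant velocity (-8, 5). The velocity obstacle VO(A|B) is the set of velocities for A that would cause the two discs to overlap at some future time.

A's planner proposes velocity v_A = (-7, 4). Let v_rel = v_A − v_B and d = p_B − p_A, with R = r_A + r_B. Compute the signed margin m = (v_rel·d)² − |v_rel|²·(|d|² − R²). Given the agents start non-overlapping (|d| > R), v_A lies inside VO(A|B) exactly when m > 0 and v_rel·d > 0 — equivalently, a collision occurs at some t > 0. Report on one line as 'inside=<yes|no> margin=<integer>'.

d = (9, 17),  |d|² = 370;  R = 6+4 = 10,  c = 370−10² = 270
v_rel = (1, -1),  |v_rel|² = 2;  v_rel·d = (1)·(9) + (-1)·(17) = -8
2·t² + 16·t + 270 = 0  ⇒  m = (-8)² − 2·270 = -476
m = -476 < 0,  v_rel·d = -8 < 0  ⇒  outside

inside=no margin=-476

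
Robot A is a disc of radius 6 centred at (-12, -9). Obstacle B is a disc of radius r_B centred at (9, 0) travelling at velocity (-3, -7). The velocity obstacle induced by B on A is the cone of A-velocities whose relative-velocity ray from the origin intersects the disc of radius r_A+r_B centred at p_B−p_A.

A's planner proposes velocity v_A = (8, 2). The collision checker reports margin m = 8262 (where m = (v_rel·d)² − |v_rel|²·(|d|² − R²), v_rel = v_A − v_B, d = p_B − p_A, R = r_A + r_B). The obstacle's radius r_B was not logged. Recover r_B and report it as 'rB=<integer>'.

m = 8262
d = (21, 9);  v_rel = (11, 9),  |v_rel|² = 202
v_rel×d = (11)·(9) − (9)·(21) = -90
since m = R²·202 − (-90)²:  R² = (8100 + 8262) / 202 = 81
R = √81 = 9  ⇒  r_B = 9 − 6 = 3

rB=3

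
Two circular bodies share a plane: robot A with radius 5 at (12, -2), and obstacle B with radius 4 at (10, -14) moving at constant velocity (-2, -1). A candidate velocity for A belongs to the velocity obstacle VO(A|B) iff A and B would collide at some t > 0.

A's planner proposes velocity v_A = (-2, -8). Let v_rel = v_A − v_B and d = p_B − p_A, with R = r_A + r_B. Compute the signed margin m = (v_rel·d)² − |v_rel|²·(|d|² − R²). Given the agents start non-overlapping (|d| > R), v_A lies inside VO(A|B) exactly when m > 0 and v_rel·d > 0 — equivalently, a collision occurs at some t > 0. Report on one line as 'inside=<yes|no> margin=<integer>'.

d = (-2, -12),  |d|² = 148;  R = 5+4 = 9,  c = 148−9² = 67
v_rel = (0, -7),  |v_rel|² = 49;  v_rel·d = (0)·(-2) + (-7)·(-12) = 84
49·t² − 168·t + 67 = 0  ⇒  m = 84² − 49·67 = 3773
m = 3773 > 0,  v_rel·d = 84 > 0  ⇒  inside

inside=yes margin=3773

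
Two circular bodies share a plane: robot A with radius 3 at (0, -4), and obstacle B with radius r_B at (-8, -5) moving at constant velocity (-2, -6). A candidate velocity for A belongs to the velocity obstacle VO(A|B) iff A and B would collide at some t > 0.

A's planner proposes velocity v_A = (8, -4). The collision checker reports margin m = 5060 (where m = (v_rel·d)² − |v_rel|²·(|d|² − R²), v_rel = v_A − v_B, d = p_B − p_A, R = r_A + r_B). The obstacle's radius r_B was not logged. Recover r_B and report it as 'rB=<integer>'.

m = 5060
d = (-8, -1);  v_rel = (10, 2),  |v_rel|² = 104
v_rel×d = (10)·(-1) − (2)·(-8) = 6
since m = R²·104 − 6²:  R² = (36 + 5060) / 104 = 49
R = √49 = 7  ⇒  r_B = 7 − 3 = 4

rB=4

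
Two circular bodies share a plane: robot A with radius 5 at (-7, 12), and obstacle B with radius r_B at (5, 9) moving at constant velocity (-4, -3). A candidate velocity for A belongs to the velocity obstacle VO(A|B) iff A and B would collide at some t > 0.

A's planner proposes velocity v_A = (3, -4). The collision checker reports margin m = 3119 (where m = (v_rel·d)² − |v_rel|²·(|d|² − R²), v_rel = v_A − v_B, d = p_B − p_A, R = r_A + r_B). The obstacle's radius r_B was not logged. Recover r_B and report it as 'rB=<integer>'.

m = 3119
d = (12, -3);  v_rel = (7, -1),  |v_rel|² = 50
v_rel×d = (7)·(-3) − (-1)·(12) = -9
since m = R²·50 − (-9)²:  R² = (81 + 3119) / 50 = 64
R = √64 = 8  ⇒  r_B = 8 − 5 = 3

rB=3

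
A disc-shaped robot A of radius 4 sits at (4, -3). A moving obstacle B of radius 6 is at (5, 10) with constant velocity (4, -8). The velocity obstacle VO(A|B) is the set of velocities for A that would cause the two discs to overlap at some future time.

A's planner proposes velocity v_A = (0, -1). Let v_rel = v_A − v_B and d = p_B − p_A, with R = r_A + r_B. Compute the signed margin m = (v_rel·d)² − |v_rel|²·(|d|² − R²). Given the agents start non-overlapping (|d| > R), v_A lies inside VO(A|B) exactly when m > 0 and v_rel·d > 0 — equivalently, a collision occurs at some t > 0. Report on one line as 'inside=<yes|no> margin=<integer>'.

d = (1, 13),  |d|² = 170;  R = 4+6 = 10,  c = 170−10² = 70
v_rel = (-4, 7),  |v_rel|² = 65;  v_rel·d = (-4)·(1) + (7)·(13) = 87
65·t² − 174·t + 70 = 0  ⇒  m = 87² − 65·70 = 3019
m = 3019 > 0,  v_rel·d = 87 > 0  ⇒  inside

inside=yes margin=3019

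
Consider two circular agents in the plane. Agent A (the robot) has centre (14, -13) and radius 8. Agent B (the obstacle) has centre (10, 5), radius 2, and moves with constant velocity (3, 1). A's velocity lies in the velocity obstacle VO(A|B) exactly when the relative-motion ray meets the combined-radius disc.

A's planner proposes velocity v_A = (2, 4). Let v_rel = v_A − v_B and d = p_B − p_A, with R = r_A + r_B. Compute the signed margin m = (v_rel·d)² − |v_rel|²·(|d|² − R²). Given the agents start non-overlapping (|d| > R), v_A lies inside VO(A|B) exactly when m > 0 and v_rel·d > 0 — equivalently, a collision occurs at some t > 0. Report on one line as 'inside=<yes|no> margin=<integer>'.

d = (-4, 18),  |d|² = 340;  R = 8+2 = 10,  c = 340−10² = 240
v_rel = (-1, 3),  |v_rel|² = 10;  v_rel·d = (-1)·(-4) + (3)·(18) = 58
10·t² − 116·t + 240 = 0  ⇒  m = 58² − 10·240 = 964
m = 964 > 0,  v_rel·d = 58 > 0  ⇒  inside

inside=yes margin=964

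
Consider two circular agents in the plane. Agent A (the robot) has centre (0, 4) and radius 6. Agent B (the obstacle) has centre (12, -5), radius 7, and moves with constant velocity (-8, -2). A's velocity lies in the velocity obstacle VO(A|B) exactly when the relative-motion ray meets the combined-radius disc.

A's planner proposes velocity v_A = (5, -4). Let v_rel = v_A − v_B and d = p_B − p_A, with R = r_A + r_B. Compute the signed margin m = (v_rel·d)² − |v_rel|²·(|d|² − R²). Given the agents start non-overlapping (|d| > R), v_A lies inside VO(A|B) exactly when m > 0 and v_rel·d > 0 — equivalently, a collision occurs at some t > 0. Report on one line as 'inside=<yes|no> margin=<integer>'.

d = (12, -9),  |d|² = 225;  R = 6+7 = 13,  c = 225−13² = 56
v_rel = (13, -2),  |v_rel|² = 173;  v_rel·d = (13)·(12) + (-2)·(-9) = 174
173·t² − 348·t + 56 = 0  ⇒  m = 174² − 173·56 = 20588
m = 20588 > 0,  v_rel·d = 174 > 0  ⇒  inside

inside=yes margin=20588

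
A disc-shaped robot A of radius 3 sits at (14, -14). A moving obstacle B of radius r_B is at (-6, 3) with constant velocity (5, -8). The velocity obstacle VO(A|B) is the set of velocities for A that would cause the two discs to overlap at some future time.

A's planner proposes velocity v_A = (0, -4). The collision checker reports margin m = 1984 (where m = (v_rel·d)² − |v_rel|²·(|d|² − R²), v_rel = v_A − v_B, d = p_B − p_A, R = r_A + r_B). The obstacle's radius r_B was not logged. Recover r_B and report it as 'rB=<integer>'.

m = 1984
d = (-20, 17);  v_rel = (-5, 4),  |v_rel|² = 41
v_rel×d = (-5)·(17) − (4)·(-20) = -5
since m = R²·41 − (-5)²:  R² = (25 + 1984) / 41 = 49
R = √49 = 7  ⇒  r_B = 7 − 3 = 4

rB=4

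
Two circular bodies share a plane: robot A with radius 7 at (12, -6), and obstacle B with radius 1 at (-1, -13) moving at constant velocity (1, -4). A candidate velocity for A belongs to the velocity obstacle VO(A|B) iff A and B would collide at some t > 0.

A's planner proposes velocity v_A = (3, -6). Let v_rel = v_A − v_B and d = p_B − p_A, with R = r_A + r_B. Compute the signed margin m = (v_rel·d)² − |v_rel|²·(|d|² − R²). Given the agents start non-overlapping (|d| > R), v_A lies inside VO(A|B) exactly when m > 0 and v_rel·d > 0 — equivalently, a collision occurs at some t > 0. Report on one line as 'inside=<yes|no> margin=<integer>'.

d = (-13, -7),  |d|² = 218;  R = 7+1 = 8,  c = 218−8² = 154
v_rel = (2, -2),  |v_rel|² = 8;  v_rel·d = (2)·(-13) + (-2)·(-7) = -12
8·t² + 24·t + 154 = 0  ⇒  m = (-12)² − 8·154 = -1088
m = -1088 < 0,  v_rel·d = -12 < 0  ⇒  outside

inside=no margin=-1088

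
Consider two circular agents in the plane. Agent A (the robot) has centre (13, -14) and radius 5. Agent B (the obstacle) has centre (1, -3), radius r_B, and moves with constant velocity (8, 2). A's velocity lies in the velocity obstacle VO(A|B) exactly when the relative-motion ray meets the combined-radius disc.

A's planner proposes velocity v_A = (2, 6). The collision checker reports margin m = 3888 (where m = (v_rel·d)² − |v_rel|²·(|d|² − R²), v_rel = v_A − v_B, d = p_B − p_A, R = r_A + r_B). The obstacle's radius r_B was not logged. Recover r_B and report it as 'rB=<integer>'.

m = 3888
d = (-12, 11);  v_rel = (-6, 4),  |v_rel|² = 52
v_rel×d = (-6)·(11) − (4)·(-12) = -18
since m = R²·52 − (-18)²:  R² = (324 + 3888) / 52 = 81
R = √81 = 9  ⇒  r_B = 9 − 5 = 4

rB=4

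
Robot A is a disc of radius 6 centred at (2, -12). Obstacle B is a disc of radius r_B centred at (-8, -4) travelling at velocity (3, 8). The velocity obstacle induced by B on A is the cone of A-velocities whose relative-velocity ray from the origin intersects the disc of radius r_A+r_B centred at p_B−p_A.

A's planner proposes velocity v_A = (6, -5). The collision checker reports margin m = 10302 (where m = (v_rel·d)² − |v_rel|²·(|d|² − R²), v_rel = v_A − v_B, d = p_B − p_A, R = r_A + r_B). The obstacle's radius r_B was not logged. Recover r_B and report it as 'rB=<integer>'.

m = 10302
d = (-10, 8);  v_rel = (3, -13),  |v_rel|² = 178
v_rel×d = (3)·(8) − (-13)·(-10) = -106
since m = R²·178 − (-106)²:  R² = (11236 + 10302) / 178 = 121
R = √121 = 11  ⇒  r_B = 11 − 6 = 5

rB=5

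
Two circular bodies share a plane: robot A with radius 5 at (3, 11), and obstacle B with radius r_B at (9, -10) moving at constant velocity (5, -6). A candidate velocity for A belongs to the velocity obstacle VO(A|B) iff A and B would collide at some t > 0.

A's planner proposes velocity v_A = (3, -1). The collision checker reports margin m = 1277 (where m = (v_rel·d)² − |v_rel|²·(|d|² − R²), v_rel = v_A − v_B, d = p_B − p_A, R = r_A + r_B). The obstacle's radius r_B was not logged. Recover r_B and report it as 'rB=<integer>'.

m = 1277
d = (6, -21);  v_rel = (-2, 5),  |v_rel|² = 29
v_rel×d = (-2)·(-21) − (5)·(6) = 12
since m = R²·29 − 12²:  R² = (144 + 1277) / 29 = 49
R = √49 = 7  ⇒  r_B = 7 − 5 = 2

rB=2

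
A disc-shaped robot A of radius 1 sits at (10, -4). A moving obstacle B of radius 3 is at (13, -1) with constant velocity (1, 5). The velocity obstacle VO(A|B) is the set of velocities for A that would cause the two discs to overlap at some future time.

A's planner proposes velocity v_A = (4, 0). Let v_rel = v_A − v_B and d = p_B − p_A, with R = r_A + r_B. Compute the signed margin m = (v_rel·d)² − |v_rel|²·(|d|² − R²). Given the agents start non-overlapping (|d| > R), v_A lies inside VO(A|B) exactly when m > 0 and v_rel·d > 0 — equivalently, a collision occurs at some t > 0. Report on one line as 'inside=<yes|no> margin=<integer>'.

d = (3, 3),  |d|² = 18;  R = 1+3 = 4,  c = 18−4² = 2
v_rel = (3, -5),  |v_rel|² = 34;  v_rel·d = (3)·(3) + (-5)·(3) = -6
34·t² + 12·t + 2 = 0  ⇒  m = (-6)² − 34·2 = -32
m = -32 < 0,  v_rel·d = -6 < 0  ⇒  outside

inside=no margin=-32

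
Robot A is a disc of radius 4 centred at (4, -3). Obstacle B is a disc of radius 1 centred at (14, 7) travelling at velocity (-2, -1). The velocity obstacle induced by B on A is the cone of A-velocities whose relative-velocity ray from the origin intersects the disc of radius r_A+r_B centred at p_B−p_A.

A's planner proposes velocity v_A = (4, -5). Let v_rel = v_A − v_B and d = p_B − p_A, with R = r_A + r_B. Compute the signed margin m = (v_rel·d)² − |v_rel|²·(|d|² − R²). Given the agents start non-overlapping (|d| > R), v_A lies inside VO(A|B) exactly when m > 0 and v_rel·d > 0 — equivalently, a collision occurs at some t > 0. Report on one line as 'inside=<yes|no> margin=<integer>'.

d = (10, 10),  |d|² = 200;  R = 4+1 = 5,  c = 200−5² = 175
v_rel = (6, -4),  |v_rel|² = 52;  v_rel·d = (6)·(10) + (-4)·(10) = 20
52·t² − 40·t + 175 = 0  ⇒  m = 20² − 52·175 = -8700
m = -8700 < 0,  v_rel·d = 20 > 0  ⇒  outside

inside=no margin=-8700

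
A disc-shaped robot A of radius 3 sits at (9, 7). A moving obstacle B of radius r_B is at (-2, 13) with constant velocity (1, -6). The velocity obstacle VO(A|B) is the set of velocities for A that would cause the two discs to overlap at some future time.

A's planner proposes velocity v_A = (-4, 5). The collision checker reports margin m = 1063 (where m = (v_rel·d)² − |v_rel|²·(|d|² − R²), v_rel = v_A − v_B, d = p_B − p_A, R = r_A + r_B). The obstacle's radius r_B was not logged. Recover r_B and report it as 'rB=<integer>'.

m = 1063
d = (-11, 6);  v_rel = (-5, 11),  |v_rel|² = 146
v_rel×d = (-5)·(6) − (11)·(-11) = 91
since m = R²·146 − 91²:  R² = (8281 + 1063) / 146 = 64
R = √64 = 8  ⇒  r_B = 8 − 3 = 5

rB=5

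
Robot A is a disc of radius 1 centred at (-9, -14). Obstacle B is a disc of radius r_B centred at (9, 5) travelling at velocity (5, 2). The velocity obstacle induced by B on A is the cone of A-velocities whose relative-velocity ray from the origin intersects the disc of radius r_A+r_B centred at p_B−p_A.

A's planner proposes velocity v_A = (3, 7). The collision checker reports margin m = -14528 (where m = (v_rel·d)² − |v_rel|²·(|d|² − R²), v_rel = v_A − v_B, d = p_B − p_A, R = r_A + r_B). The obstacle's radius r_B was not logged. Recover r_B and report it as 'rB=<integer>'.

m = -14528
d = (18, 19);  v_rel = (-2, 5),  |v_rel|² = 29
v_rel×d = (-2)·(19) − (5)·(18) = -128
since m = R²·29 − (-128)²:  R² = (16384 + -14528) / 29 = 64
R = √64 = 8  ⇒  r_B = 8 − 1 = 7

rB=7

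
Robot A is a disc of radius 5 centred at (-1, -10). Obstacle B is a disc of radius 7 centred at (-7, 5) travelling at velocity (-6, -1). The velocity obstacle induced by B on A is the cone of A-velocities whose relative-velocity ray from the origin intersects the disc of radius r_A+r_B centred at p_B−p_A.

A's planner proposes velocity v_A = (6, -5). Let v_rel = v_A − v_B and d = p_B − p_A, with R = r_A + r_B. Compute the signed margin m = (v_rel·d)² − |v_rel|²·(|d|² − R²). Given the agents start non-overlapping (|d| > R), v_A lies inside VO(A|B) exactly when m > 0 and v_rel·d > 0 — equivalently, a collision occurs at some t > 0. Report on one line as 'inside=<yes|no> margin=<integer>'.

d = (-6, 15),  |d|² = 261;  R = 5+7 = 12,  c = 261−12² = 117
v_rel = (12, -4),  |v_rel|² = 160;  v_rel·d = (12)·(-6) + (-4)·(15) = -132
160·t² + 264·t + 117 = 0  ⇒  m = (-132)² − 160·117 = -1296
m = -1296 < 0,  v_rel·d = -132 < 0  ⇒  outside

inside=no margin=-1296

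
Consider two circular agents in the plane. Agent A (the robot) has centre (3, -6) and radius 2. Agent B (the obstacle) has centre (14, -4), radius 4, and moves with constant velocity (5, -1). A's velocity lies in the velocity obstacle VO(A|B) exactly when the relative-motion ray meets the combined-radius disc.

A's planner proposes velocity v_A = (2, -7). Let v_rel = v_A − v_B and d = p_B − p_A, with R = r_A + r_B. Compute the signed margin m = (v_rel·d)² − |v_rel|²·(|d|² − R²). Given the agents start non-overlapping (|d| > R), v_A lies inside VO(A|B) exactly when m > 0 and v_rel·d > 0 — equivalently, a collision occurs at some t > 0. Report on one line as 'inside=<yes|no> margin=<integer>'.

d = (11, 2),  |d|² = 125;  R = 2+4 = 6,  c = 125−6² = 89
v_rel = (-3, -6),  |v_rel|² = 45;  v_rel·d = (-3)·(11) + (-6)·(2) = -45
45·t² + 90·t + 89 = 0  ⇒  m = (-45)² − 45·89 = -1980
m = -1980 < 0,  v_rel·d = -45 < 0  ⇒  outside

inside=no margin=-1980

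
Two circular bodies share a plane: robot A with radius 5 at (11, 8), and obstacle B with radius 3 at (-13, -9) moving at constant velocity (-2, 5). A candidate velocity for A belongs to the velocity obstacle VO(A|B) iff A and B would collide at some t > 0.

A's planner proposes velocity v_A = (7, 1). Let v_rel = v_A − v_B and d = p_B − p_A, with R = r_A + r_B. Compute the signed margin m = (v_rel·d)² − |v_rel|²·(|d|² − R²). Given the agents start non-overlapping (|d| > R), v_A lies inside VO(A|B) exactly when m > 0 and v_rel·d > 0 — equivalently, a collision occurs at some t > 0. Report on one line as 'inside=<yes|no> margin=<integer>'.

d = (-24, -17),  |d|² = 865;  R = 5+3 = 8,  c = 865−8² = 801
v_rel = (9, -4),  |v_rel|² = 97;  v_rel·d = (9)·(-24) + (-4)·(-17) = -148
97·t² + 296·t + 801 = 0  ⇒  m = (-148)² − 97·801 = -55793
m = -55793 < 0,  v_rel·d = -148 < 0  ⇒  outside

inside=no margin=-55793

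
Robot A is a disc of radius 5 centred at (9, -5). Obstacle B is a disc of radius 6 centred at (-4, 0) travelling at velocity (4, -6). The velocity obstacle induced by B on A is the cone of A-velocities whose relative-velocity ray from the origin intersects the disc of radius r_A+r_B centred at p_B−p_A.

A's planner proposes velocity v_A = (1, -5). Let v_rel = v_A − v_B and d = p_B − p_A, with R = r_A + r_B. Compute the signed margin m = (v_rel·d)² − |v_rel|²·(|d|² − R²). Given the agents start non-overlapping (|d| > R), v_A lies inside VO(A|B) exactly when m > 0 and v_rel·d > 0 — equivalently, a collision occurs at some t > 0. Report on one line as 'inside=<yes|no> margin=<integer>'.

d = (-13, 5),  |d|² = 194;  R = 5+6 = 11,  c = 194−11² = 73
v_rel = (-3, 1),  |v_rel|² = 10;  v_rel·d = (-3)·(-13) + (1)·(5) = 44
10·t² − 88·t + 73 = 0  ⇒  m = 44² − 10·73 = 1206
m = 1206 > 0,  v_rel·d = 44 > 0  ⇒  inside

inside=yes margin=1206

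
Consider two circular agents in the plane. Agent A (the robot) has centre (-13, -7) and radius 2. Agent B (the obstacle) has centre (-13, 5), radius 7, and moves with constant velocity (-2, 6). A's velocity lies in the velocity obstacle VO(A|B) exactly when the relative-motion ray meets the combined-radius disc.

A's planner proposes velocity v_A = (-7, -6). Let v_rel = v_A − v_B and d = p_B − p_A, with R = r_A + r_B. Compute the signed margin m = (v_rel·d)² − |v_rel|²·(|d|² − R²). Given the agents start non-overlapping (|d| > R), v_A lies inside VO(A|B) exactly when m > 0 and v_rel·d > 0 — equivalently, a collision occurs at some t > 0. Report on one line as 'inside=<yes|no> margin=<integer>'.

d = (0, 12),  |d|² = 144;  R = 2+7 = 9,  c = 144−9² = 63
v_rel = (-5, -12),  |v_rel|² = 169;  v_rel·d = (-5)·(0) + (-12)·(12) = -144
169·t² + 288·t + 63 = 0  ⇒  m = (-144)² − 169·63 = 10089
m = 10089 > 0,  v_rel·d = -144 < 0  ⇒  outside

inside=no margin=10089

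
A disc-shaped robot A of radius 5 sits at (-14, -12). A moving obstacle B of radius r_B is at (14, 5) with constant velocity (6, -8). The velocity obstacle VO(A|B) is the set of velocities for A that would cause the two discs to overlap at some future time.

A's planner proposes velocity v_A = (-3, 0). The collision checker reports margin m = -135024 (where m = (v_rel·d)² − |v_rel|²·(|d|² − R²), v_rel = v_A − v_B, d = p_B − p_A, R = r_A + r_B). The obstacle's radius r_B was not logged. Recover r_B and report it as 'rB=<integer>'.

m = -135024
d = (28, 17);  v_rel = (-9, 8),  |v_rel|² = 145
v_rel×d = (-9)·(17) − (8)·(28) = -377
since m = R²·145 − (-377)²:  R² = (142129 + -135024) / 145 = 49
R = √49 = 7  ⇒  r_B = 7 − 5 = 2

rB=2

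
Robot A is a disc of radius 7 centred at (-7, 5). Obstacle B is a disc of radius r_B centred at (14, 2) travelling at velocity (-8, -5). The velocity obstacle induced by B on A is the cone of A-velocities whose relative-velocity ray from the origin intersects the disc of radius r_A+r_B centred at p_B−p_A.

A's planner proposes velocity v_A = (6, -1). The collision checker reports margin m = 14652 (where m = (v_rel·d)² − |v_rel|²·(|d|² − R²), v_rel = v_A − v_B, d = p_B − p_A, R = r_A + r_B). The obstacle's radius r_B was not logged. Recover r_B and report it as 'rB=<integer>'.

m = 14652
d = (21, -3);  v_rel = (14, 4),  |v_rel|² = 212
v_rel×d = (14)·(-3) − (4)·(21) = -126
since m = R²·212 − (-126)²:  R² = (15876 + 14652) / 212 = 144
R = √144 = 12  ⇒  r_B = 12 − 7 = 5

rB=5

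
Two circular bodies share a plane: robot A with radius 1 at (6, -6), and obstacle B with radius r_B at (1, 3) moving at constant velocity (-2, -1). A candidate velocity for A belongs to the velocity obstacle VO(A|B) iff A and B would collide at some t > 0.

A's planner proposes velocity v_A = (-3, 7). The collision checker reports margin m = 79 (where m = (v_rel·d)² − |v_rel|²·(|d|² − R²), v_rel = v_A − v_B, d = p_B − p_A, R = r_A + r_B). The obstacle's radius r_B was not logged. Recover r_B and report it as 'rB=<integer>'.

m = 79
d = (-5, 9);  v_rel = (-1, 8),  |v_rel|² = 65
v_rel×d = (-1)·(9) − (8)·(-5) = 31
since m = R²·65 − 31²:  R² = (961 + 79) / 65 = 16
R = √16 = 4  ⇒  r_B = 4 − 1 = 3

rB=3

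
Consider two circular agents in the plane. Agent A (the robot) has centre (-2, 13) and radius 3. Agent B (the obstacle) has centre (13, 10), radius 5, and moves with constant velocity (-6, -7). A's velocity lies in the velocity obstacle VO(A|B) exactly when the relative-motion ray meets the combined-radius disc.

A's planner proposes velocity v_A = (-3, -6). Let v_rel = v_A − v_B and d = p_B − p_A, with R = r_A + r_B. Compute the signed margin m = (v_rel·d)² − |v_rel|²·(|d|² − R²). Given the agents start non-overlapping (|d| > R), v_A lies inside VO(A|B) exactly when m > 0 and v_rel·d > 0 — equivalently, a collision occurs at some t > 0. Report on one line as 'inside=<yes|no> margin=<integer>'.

d = (15, -3),  |d|² = 234;  R = 3+5 = 8,  c = 234−8² = 170
v_rel = (3, 1),  |v_rel|² = 10;  v_rel·d = (3)·(15) + (1)·(-3) = 42
10·t² − 84·t + 170 = 0  ⇒  m = 42² − 10·170 = 64
m = 64 > 0,  v_rel·d = 42 > 0  ⇒  inside

inside=yes margin=64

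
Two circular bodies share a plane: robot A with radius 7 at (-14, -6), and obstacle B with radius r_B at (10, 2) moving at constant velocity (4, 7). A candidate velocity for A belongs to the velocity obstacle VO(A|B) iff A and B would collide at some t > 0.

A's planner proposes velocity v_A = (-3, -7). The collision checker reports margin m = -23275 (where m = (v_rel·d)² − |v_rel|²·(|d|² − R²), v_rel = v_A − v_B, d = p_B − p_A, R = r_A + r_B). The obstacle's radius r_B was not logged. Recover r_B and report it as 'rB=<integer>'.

m = -23275
d = (24, 8);  v_rel = (-7, -14),  |v_rel|² = 245
v_rel×d = (-7)·(8) − (-14)·(24) = 280
since m = R²·245 − 280²:  R² = (78400 + -23275) / 245 = 225
R = √225 = 15  ⇒  r_B = 15 − 7 = 8

rB=8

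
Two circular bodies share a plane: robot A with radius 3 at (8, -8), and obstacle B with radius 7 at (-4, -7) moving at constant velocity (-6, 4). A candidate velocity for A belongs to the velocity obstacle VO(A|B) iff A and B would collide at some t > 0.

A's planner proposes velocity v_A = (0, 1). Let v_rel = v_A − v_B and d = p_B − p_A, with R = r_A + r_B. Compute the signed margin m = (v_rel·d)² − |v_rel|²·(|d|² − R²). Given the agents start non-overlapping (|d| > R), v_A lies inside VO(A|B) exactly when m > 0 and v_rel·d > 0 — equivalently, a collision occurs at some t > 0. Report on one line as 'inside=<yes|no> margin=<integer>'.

d = (-12, 1),  |d|² = 145;  R = 3+7 = 10,  c = 145−10² = 45
v_rel = (6, -3),  |v_rel|² = 45;  v_rel·d = (6)·(-12) + (-3)·(1) = -75
45·t² + 150·t + 45 = 0  ⇒  m = (-75)² − 45·45 = 3600
m = 3600 > 0,  v_rel·d = -75 < 0  ⇒  outside

inside=no margin=3600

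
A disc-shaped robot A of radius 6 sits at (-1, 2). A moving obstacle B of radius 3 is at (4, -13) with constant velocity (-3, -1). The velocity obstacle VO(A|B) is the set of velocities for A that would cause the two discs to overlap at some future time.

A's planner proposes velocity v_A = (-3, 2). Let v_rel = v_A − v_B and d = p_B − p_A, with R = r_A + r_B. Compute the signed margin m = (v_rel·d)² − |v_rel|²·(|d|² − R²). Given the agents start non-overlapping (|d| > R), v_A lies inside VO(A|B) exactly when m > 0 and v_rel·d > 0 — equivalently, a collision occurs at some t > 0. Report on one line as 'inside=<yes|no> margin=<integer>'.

d = (5, -15),  |d|² = 250;  R = 6+3 = 9,  c = 250−9² = 169
v_rel = (0, 3),  |v_rel|² = 9;  v_rel·d = (0)·(5) + (3)·(-15) = -45
9·t² + 90·t + 169 = 0  ⇒  m = (-45)² − 9·169 = 504
m = 504 > 0,  v_rel·d = -45 < 0  ⇒  outside

inside=no margin=504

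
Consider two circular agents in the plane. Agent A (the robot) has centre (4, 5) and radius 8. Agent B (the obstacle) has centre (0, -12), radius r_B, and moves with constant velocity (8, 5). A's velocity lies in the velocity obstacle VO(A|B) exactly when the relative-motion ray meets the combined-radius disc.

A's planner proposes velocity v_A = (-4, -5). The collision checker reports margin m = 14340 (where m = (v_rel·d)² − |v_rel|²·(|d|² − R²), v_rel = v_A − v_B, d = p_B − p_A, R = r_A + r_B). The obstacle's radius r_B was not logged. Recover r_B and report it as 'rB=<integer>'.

m = 14340
d = (-4, -17);  v_rel = (-12, -10),  |v_rel|² = 244
v_rel×d = (-12)·(-17) − (-10)·(-4) = 164
since m = R²·244 − 164²:  R² = (26896 + 14340) / 244 = 169
R = √169 = 13  ⇒  r_B = 13 − 8 = 5

rB=5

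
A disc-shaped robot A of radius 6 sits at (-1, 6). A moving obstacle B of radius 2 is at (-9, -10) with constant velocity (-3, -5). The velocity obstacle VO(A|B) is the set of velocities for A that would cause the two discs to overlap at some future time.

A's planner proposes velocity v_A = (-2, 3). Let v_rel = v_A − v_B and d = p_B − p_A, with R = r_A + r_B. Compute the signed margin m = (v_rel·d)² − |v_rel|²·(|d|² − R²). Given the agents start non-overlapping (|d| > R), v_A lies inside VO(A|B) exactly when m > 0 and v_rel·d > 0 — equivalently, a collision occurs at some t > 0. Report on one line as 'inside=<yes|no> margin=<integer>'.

d = (-8, -16),  |d|² = 320;  R = 6+2 = 8,  c = 320−8² = 256
v_rel = (1, 8),  |v_rel|² = 65;  v_rel·d = (1)·(-8) + (8)·(-16) = -136
65·t² + 272·t + 256 = 0  ⇒  m = (-136)² − 65·256 = 1856
m = 1856 > 0,  v_rel·d = -136 < 0  ⇒  outside

inside=no margin=1856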